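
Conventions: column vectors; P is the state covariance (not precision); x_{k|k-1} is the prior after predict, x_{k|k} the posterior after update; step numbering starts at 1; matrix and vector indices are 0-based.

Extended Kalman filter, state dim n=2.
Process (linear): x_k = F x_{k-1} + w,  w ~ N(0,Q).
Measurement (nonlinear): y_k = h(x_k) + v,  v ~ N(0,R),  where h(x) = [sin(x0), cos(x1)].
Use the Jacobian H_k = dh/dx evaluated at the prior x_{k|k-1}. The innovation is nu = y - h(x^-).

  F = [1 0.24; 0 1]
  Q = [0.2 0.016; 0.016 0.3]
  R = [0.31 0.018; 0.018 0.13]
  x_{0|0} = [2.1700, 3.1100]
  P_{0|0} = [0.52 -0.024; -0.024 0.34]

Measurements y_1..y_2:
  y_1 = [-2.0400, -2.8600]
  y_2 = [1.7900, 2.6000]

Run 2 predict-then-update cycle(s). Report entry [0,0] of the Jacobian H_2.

step 1: x^-=[2.9164, 3.1100]  P^-=[0.7281 0.0736; 0.0736 0.6400]  H_jac=[-0.9748 0.0000; 0.0000 -0.0316]  S=[1.0018 0.0203; 0.0203 0.1306]  K=[-0.7103 0.0924; -0.0687 -0.1441]  nu=[-2.2633, -1.8605]  x^+=[4.3521, 3.5336]  P^+=[0.2242 0.0245; 0.0245 0.6322]
step 2: x^-=[5.2002, 3.5336]  P^-=[0.4724 0.1922; 0.1922 0.9322]  H_jac=[0.4687 0.0000; 0.0000 0.3820]  S=[0.4138 0.0524; 0.0524 0.2660]  K=[0.5129 0.1750; 0.0494 1.3288]  nu=[2.6734, 3.5242]  x^+=[7.1880, 8.3486]  P^+=[0.3460 0.0837; 0.0837 0.4545]

H_jac[0,0] = 0.4687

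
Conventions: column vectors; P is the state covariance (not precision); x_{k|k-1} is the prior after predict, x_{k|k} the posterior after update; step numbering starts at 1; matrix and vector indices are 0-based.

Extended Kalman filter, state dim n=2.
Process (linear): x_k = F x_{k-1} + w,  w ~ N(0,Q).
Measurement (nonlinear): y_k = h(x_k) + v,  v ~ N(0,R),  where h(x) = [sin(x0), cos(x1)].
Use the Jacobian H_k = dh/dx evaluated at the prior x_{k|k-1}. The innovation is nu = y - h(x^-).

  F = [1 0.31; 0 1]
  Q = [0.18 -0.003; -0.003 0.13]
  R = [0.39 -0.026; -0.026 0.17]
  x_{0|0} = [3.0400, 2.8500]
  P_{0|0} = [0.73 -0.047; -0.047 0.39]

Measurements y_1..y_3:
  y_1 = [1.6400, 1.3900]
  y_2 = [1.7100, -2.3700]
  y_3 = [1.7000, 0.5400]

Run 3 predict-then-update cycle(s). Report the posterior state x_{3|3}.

x_post = [1.9798, 3.6154]

step 1: x^-=[3.9235, 2.8500]  P^-=[0.9183 0.0709; 0.0709 0.5200]  H_jac=[-0.7096 0.0000; 0.0000 -0.2875]  S=[0.8524 -0.0115; -0.0115 0.2130]  K=[-0.7663 -0.1372; -0.0686 -0.7056]  nu=[2.3446, 2.3478]  x^+=[1.8046, 1.0326]  P^+=[0.4162 0.0118; 0.0118 0.4111]
step 2: x^-=[2.1247, 1.0326]  P^-=[0.6430 0.1363; 0.1363 0.5411]  H_jac=[-0.5260 0.0000; 0.0000 -0.8586]  S=[0.5679 0.0355; 0.0355 0.5689]  K=[-0.5850 -0.1691; -0.0754 -0.8119]  nu=[0.8595, -2.8826]  x^+=[2.1094, 3.3082]  P^+=[0.4254 0.0158; 0.0158 0.1585]
step 3: x^-=[3.1349, 3.3082]  P^-=[0.6304 0.0619; 0.0619 0.2885]  H_jac=[-1.0000 0.0000; 0.0000 0.1658]  S=[1.0204 -0.0363; -0.0363 0.1779]  K=[-0.6202 -0.0687; -0.0515 0.2584]  nu=[1.6933, 1.5262]  x^+=[1.9798, 3.6154]  P^+=[0.2401 0.0268; 0.0268 0.2729]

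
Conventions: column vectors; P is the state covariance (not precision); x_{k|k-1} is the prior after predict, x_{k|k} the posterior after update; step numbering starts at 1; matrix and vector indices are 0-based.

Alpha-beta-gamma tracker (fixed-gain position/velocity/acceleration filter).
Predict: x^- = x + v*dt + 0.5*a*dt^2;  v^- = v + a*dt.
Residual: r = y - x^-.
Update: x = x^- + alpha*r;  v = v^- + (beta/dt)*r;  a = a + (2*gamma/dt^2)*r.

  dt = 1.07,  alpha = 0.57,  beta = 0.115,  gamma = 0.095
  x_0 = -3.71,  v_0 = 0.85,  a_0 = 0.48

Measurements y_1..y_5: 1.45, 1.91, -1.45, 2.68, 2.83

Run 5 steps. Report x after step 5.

x_post = 4.4293

step 1: x_pred=-2.5257  r=3.9757  x^+=-0.2596  v^+=1.7909  a^+=1.1398
step 2: x_pred=2.3092  r=-0.3992  x^+=2.0816  v^+=2.9676  a^+=1.0735
step 3: x_pred=5.8715  r=-7.3215  x^+=1.6982  v^+=3.3294  a^+=-0.1415
step 4: x_pred=5.1797  r=-2.4997  x^+=3.7549  v^+=2.9093  a^+=-0.5563
step 5: x_pred=6.5494  r=-3.7194  x^+=4.4293  v^+=1.9143  a^+=-1.1736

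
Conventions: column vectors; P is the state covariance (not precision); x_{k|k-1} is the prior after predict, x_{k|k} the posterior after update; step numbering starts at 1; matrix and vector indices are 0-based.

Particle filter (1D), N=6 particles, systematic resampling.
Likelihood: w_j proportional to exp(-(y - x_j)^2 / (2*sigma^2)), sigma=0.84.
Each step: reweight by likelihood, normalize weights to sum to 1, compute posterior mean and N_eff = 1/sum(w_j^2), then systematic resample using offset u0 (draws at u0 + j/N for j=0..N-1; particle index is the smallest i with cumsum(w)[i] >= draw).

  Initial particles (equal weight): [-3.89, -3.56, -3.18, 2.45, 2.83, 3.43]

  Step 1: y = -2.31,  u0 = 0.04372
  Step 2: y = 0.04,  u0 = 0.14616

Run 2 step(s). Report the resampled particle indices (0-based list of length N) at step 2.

resampled_idx = [3, 3, 4, 4, 5, 5]

step 1: w=[0.1570, 0.3043, 0.5386, 0.0000, 0.0000, 0.0000]  mean=-3.4071  Neff=2.4546  idx=[0, 1, 1, 2, 2, 2]
step 2: w=[0.0082, 0.0476, 0.0476, 0.2988, 0.2988, 0.2988]  mean=-3.2220  Neff=3.6692  idx=[3, 3, 4, 4, 5, 5]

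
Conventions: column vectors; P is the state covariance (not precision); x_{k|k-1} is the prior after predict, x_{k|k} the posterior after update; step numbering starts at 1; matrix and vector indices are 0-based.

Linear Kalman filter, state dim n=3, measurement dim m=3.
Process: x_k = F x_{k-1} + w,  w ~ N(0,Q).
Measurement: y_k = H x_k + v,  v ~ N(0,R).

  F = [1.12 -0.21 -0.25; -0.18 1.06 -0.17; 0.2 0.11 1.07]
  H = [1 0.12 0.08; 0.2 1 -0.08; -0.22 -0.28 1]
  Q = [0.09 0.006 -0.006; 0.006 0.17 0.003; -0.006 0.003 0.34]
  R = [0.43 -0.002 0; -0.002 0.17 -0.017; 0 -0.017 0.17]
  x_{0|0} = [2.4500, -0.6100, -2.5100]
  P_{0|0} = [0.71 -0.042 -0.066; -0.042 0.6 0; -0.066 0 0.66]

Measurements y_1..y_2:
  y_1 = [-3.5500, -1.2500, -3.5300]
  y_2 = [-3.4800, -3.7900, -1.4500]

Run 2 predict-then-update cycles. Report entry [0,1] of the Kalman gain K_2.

step 1: x^-=[3.4996, -0.6609, -2.2628]  P^-=[1.1051 -0.2845 -0.1166; -0.2845 0.8982 -0.0658; -0.1166 -0.0658 1.1012]  S=[1.4668 0.0313 -0.2190; 0.0313 1.0199 -0.4193; -0.2190 -0.4193 1.4482]  K=[0.7081 -0.1252 -0.1225; -0.1346 0.8553 0.0514; 0.0993 0.1754 0.8566]  nu=[-6.7893, -1.4700, -0.6823]  x^+=[-1.0402, -1.0395, -3.7797]  P^+=[0.3122 -0.0809 0.0273; -0.0809 0.1627 0.0220; 0.0273 0.0220 0.1548]
step 2: x^-=[-0.0018, -0.2721, -4.3666]  P^-=[0.5236 -0.1947 0.0381; -0.1947 0.3921 -0.0147; 0.0381 -0.0147 0.5450]  S=[0.9218 -0.0565 0.0109; -0.0565 0.5097 -0.1464; 0.0109 -0.1464 0.7386]  K=[0.5380 -0.1419 -0.0667; -0.1194 0.6898 0.0280; 0.0856 0.1273 0.7561]  nu=[-3.0962, -3.8669, 2.8400]  x^+=[-1.3082, -2.4902, -2.9764]  P^+=[0.2381 -0.0698 0.0239; -0.0698 0.1322 0.0147; 0.0239 0.0147 0.1358]

K[0,1] = -0.1419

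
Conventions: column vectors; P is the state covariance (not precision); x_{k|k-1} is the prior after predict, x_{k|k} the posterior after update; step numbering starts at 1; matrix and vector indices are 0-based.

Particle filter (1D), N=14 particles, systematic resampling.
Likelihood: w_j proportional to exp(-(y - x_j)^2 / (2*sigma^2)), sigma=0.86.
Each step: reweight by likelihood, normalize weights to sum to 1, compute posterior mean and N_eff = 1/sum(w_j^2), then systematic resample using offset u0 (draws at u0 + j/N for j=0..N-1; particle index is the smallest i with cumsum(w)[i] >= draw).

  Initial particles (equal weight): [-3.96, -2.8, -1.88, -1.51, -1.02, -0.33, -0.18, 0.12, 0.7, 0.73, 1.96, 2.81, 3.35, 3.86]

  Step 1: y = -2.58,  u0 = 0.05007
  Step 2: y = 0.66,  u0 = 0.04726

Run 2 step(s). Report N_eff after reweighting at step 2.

step 1: w=[0.1031, 0.3615, 0.2682, 0.1722, 0.0721, 0.0122, 0.0076, 0.0027, 0.0003, 0.0002, 0.0000, 0.0000, 0.0000, 0.0000]  mean=-2.2627  Neff=4.0279  idx=[0, 1, 1, 1, 1, 1, 2, 2, 2, 2, 3, 3, 4, 5]
step 2: w=[0.0000, 0.0004, 0.0004, 0.0004, 0.0004, 0.0004, 0.0160, 0.0160, 0.0160, 0.0160, 0.0518, 0.0518, 0.1856, 0.6449]  mean=-0.6841  Neff=2.1892  idx=[8, 11, 12, 12, 12, 13, 13, 13, 13, 13, 13, 13, 13, 13]

N_eff = 2.1892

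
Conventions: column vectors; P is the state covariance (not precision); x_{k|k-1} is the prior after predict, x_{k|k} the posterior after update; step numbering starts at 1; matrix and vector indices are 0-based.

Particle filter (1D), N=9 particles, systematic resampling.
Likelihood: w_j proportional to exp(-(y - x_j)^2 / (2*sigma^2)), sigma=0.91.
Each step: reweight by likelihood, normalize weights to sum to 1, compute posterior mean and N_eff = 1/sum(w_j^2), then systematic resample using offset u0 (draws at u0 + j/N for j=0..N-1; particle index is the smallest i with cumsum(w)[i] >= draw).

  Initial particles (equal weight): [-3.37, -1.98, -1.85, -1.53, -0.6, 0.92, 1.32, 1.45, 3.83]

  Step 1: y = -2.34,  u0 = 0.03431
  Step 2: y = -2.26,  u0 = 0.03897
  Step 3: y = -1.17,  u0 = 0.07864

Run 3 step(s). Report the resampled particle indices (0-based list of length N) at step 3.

resampled_idx = [1, 2, 3, 4, 5, 6, 7, 8, 8]

step 1: w=[0.1672, 0.2933, 0.2744, 0.2135, 0.0510, 0.0005, 0.0001, 0.0001, 0.0000]  mean=-2.0083  Neff=4.2115  idx=[0, 0, 1, 1, 2, 2, 2, 3, 3]
step 2: w=[0.0677, 0.0677, 0.1359, 0.1359, 0.1287, 0.1287, 0.1287, 0.1033, 0.1033]  mean=-2.0251  Neff=8.5353  idx=[0, 2, 2, 3, 4, 5, 6, 7, 8]
step 3: w=[0.0087, 0.1087, 0.1087, 0.1087, 0.1222, 0.1222, 0.1222, 0.1494, 0.1494]  mean=-1.8100  Neff=8.0056  idx=[1, 2, 3, 4, 5, 6, 7, 8, 8]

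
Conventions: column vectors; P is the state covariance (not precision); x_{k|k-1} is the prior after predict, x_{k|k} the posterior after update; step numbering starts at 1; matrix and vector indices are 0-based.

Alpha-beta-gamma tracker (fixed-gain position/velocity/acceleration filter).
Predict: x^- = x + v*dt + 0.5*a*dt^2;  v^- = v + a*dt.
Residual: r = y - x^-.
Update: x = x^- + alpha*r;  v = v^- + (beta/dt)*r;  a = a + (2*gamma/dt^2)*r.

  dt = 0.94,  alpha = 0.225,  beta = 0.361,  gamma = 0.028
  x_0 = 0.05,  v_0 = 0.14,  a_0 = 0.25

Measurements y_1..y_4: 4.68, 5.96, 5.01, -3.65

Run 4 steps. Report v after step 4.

step 1: x_pred=0.2920  r=4.3880  x^+=1.2793  v^+=2.0602  a^+=0.5281
step 2: x_pred=3.4492  r=2.5108  x^+=4.0141  v^+=3.5208  a^+=0.6872
step 3: x_pred=7.6273  r=-2.6173  x^+=7.0384  v^+=3.1617  a^+=0.5213
step 4: x_pred=10.2407  r=-13.8907  x^+=7.1153  v^+=-1.6829  a^+=-0.3590

v_post = -1.6829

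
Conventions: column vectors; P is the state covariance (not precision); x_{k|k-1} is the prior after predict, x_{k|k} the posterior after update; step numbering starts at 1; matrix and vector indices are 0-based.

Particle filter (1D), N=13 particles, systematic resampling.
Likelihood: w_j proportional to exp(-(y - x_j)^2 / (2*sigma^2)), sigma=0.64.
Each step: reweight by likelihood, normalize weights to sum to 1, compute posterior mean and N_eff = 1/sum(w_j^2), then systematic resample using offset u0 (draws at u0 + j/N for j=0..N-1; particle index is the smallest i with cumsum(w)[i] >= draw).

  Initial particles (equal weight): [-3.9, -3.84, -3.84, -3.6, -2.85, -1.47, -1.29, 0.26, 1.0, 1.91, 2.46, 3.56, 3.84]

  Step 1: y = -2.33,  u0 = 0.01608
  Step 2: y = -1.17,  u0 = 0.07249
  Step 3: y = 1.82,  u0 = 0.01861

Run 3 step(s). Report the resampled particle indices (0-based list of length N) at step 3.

resampled_idx = [0, 3, 5, 7, 7, 8, 8, 9, 10, 10, 11, 11, 12]

step 1: w=[0.0290, 0.0363, 0.0363, 0.0819, 0.4218, 0.2379, 0.1567, 0.0002, 0.0000, 0.0000, 0.0000, 0.0000, 0.0000]  mean=-2.4404  Neff=3.7140  idx=[0, 2, 3, 4, 4, 4, 4, 4, 5, 5, 5, 6, 6]
step 2: w=[0.0000, 0.0000, 0.0002, 0.0066, 0.0066, 0.0066, 0.0066, 0.0066, 0.1861, 0.1861, 0.1861, 0.2041, 0.2041]  mean=-1.4427  Neff=5.3335  idx=[8, 8, 9, 9, 9, 10, 10, 11, 11, 11, 12, 12, 12]
step 3: w=[0.0318, 0.0318, 0.0318, 0.0318, 0.0318, 0.0318, 0.0318, 0.1296, 0.1296, 0.1296, 0.1296, 0.1296, 0.1296]  mean=-1.3300  Neff=9.2717  idx=[0, 3, 5, 7, 7, 8, 8, 9, 10, 10, 11, 11, 12]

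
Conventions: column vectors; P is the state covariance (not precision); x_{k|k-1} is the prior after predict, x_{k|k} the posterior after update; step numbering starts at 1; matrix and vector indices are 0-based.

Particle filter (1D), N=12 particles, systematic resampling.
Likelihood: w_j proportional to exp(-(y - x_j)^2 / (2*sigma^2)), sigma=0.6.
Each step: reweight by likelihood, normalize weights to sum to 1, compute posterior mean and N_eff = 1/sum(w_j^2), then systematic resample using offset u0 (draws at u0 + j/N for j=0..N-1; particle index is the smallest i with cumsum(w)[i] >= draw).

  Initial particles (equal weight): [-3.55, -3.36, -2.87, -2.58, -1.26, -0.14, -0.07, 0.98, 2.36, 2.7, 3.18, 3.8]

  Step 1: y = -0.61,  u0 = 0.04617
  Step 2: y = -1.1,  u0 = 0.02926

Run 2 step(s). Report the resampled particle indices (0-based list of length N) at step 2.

resampled_idx = [0, 0, 1, 1, 1, 2, 2, 4, 5, 7, 8, 10]

step 1: w=[0.0000, 0.0000, 0.0004, 0.0023, 0.2789, 0.3690, 0.3345, 0.0150, 0.0000, 0.0000, 0.0000, 0.0000]  mean=-0.4189  Neff=3.0675  idx=[4, 4, 4, 5, 5, 5, 5, 5, 6, 6, 6, 6]
step 2: w=[0.1855, 0.1855, 0.1855, 0.0534, 0.0534, 0.0534, 0.0534, 0.0534, 0.0440, 0.0440, 0.0440, 0.0440]  mean=-0.7510  Neff=7.9808  idx=[0, 0, 1, 1, 1, 2, 2, 4, 5, 7, 8, 10]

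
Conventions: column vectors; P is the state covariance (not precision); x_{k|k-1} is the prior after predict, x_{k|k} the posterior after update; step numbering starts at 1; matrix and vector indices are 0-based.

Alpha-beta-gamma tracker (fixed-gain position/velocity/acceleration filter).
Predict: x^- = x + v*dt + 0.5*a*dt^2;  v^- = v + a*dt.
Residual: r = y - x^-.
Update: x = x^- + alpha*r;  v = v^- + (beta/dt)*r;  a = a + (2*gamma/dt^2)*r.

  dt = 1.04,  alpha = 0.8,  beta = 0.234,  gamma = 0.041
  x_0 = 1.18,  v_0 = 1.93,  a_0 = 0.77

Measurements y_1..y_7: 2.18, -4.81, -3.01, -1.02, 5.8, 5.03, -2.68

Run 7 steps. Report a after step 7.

a_post = -0.4995

step 1: x_pred=3.6036  r=-1.4236  x^+=2.4647  v^+=2.4105  a^+=0.6621
step 2: x_pred=5.3297  r=-10.1397  x^+=-2.7821  v^+=0.8176  a^+=-0.1067
step 3: x_pred=-1.9894  r=-1.0206  x^+=-2.8059  v^+=0.4771  a^+=-0.1840
step 4: x_pred=-2.4093  r=1.3893  x^+=-1.2979  v^+=0.5983  a^+=-0.0787
step 5: x_pred=-0.7182  r=6.5182  x^+=4.4964  v^+=1.9830  a^+=0.4155
step 6: x_pred=6.7834  r=-1.7534  x^+=5.3807  v^+=2.0206  a^+=0.2825
step 7: x_pred=7.6349  r=-10.3149  x^+=-0.6170  v^+=-0.0064  a^+=-0.4995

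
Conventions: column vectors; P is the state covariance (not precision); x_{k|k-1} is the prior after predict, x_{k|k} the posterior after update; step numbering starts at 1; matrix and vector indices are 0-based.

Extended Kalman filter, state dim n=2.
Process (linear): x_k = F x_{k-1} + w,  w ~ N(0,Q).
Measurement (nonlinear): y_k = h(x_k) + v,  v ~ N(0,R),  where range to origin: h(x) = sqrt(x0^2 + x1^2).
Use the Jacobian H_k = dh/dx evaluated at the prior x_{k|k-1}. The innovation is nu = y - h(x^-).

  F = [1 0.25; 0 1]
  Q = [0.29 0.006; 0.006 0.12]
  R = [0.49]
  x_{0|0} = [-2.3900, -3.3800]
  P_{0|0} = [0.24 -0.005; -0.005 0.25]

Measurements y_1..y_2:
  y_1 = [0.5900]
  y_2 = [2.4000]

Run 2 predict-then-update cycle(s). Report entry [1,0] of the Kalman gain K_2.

K[1,0] = -0.2849

step 1: x^-=[-3.2350, -3.3800]  P^-=[0.5431 0.0635; 0.0635 0.3700]  H_jac=[-0.6914 -0.7224]  S=[1.0062]  K=[-0.4188; -0.3093]  nu=[-4.0886]  x^+=[-1.5226, -2.1154]  P^+=[0.3666 -0.0668; -0.0668 0.2737]
step 2: x^-=[-2.0515, -2.1154]  P^-=[0.6403 0.0076; 0.0076 0.3937]  H_jac=[-0.6962 -0.7179]  S=[1.0108]  K=[-0.4464; -0.2849]  nu=[-0.5468]  x^+=[-1.8074, -1.9597]  P^+=[0.4389 -0.1209; -0.1209 0.3117]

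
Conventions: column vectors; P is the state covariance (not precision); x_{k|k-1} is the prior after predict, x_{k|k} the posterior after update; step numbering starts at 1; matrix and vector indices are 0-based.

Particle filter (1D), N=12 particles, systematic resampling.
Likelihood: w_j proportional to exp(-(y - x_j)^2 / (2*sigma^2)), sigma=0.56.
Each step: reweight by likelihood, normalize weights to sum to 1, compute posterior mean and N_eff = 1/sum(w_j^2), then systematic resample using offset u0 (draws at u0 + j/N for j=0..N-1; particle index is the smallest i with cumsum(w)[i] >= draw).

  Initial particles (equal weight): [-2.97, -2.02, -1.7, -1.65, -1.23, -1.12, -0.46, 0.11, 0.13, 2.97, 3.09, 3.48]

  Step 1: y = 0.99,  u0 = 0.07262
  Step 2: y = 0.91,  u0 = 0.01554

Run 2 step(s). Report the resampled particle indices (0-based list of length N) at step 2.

step 1: w=[0.0000, 0.0000, 0.0000, 0.0000, 0.0006, 0.0013, 0.0549, 0.4563, 0.4823, 0.0030, 0.0014, 0.0001]  mean=0.0989  Neff=2.2527  idx=[7, 7, 7, 7, 7, 7, 8, 8, 8, 8, 8, 8]
step 2: w=[0.0812, 0.0812, 0.0812, 0.0812, 0.0812, 0.0812, 0.0854, 0.0854, 0.0854, 0.0854, 0.0854, 0.0854]  mean=0.1203  Neff=11.9924  idx=[0, 1, 2, 3, 4, 5, 6, 7, 8, 9, 10, 11]

resampled_idx = [0, 1, 2, 3, 4, 5, 6, 7, 8, 9, 10, 11]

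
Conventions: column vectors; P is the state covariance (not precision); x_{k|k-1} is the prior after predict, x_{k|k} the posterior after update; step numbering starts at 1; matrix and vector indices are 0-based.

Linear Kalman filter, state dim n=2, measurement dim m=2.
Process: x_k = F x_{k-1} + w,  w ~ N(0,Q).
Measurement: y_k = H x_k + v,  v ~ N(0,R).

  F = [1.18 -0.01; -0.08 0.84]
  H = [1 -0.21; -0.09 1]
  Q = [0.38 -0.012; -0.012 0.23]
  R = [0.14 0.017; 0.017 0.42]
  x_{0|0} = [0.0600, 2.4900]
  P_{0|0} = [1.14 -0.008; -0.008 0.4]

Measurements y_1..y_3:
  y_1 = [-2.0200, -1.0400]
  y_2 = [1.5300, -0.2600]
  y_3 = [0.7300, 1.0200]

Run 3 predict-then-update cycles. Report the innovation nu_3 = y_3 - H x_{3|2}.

innov = [-0.2898, 1.1855]

step 1: x^-=[0.0459, 2.0868]  P^-=[1.9676 -0.1309; -0.1309 0.5206]  S=[2.1855 -0.4028; -0.4028 0.9801]  K=[0.9250 0.0659; -0.0106 0.5388]  nu=[-1.6277, -3.1227]  x^+=[-1.6655, 0.4215]  P^+=[0.1424 0.0562; 0.0562 0.2312]
step 2: x^-=[-1.9695, 0.4873]  P^-=[0.5770 0.0284; 0.0284 0.3865]  S=[0.7221 -0.0872; -0.0872 0.8060]  K=[0.7977 0.0571; -0.0158 0.4746]  nu=[3.6018, -0.9245]  x^+=[0.8508, -0.0084]  P^+=[0.1228 0.0486; 0.0486 0.2034]
step 3: x^-=[1.0041, -0.0751]  P^-=[0.5499 0.0229; 0.0229 0.3678]  S=[0.6965 -0.0864; -0.0864 0.7881]  K=[0.7892 0.0528; -0.0207 0.4618]  nu=[-0.2898, 1.1855]  x^+=[0.8379, 0.4783]  P^+=[0.1211 0.0465; 0.0465 0.1978]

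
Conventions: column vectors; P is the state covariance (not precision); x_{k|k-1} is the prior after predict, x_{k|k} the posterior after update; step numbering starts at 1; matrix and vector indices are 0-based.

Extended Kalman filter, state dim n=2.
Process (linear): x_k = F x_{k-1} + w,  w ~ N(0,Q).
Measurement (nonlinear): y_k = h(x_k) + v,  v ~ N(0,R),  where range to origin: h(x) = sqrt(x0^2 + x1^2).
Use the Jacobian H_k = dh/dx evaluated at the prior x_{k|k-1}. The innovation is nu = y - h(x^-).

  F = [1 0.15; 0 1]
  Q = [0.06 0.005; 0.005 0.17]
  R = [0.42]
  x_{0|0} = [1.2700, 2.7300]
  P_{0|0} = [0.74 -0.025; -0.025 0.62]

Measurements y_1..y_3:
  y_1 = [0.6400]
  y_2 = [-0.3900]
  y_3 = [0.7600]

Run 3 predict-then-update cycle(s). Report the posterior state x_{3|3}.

step 1: x^-=[1.6795, 2.7300]  P^-=[0.8064 0.0730; 0.0730 0.7900]  H_jac=[0.5240 0.8517]  S=[1.2797]  K=[0.3788; 0.5557]  nu=[-2.5652]  x^+=[0.7078, 1.3045]  P^+=[0.6228 -0.1964; -0.1964 0.3948]
step 2: x^-=[0.9035, 1.3045]  P^-=[0.6328 -0.1321; -0.1321 0.5648]  H_jac=[0.5694 0.8221]  S=[0.8832]  K=[0.2849; 0.4406]  nu=[-1.9768]  x^+=[0.3402, 0.4335]  P^+=[0.5611 -0.2430; -0.2430 0.3934]
step 3: x^-=[0.4052, 0.4335]  P^-=[0.5570 -0.1790; -0.1790 0.5634]  H_jac=[0.6828 0.7306]  S=[0.8018]  K=[0.3113; 0.3609]  nu=[0.1666]  x^+=[0.4571, 0.4937]  P^+=[0.4794 -0.2691; -0.2691 0.4590]

x_post = [0.4571, 0.4937]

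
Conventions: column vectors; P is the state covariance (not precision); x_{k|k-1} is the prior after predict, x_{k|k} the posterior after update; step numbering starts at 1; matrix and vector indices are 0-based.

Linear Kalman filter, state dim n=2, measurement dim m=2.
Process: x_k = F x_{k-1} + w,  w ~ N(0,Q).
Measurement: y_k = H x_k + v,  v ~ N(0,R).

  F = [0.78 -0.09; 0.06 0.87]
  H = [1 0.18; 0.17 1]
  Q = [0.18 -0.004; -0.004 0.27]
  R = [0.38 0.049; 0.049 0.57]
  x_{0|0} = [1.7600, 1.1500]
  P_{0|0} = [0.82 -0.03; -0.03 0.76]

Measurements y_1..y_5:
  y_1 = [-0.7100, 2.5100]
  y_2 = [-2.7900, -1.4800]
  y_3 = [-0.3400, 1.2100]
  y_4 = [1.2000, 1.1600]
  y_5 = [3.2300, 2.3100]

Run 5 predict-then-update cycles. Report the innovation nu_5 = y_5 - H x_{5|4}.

innov = [3.1643, 1.5974]

step 1: x^-=[1.2693, 1.1061]  P^-=[0.6893 -0.0453; -0.0453 0.8451]  S=[1.0803 0.2716; 0.2716 1.4196]  K=[0.6489 -0.0735; -0.0519 0.5998]  nu=[-2.1784, 1.1881]  x^+=[-0.2317, 1.9319]  P^+=[0.2525 -0.0530; -0.0530 0.3484]
step 2: x^-=[-0.3546, 1.6668]  P^-=[0.3439 -0.0552; -0.0552 0.5290]  S=[0.7212 0.1458; 0.1458 1.0902]  K=[0.4753 -0.0606; -0.0420 0.4823]  nu=[-2.7354, -3.0865]  x^+=[-1.4680, 0.2931]  P^+=[0.1854 -0.0427; -0.0427 0.2801]
step 3: x^-=[-1.1714, 0.1669]  P^-=[0.3010 -0.0460; -0.0460 0.4782]  S=[0.6800 0.1388; 0.1388 1.0413]  K=[0.4416 -0.0539; -0.0343 0.4563]  nu=[0.8013, 1.2422]  x^+=[-0.8845, 0.7063]  P^+=[0.1721 -0.0383; -0.0383 0.2649]
step 4: x^-=[-0.7535, 0.5614]  P^-=[0.2922 -0.0425; -0.0425 0.4671]  S=[0.6720 0.1390; 0.1390 1.0311]  K=[0.4341 -0.0515; -0.0312 0.4502]  nu=[1.8525, 0.7267]  x^+=[0.0131, 0.8308]  P^+=[0.1691 -0.0369; -0.0369 0.2614]
step 5: x^-=[-0.0645, 0.7235]  P^-=[0.2901 -0.0414; -0.0414 0.4646]  S=[0.6703 0.1393; 0.1393 1.0289]  K=[0.4323 -0.0508; -0.0302 0.4488]  nu=[3.1643, 1.5974]  x^+=[1.2223, 1.3448]  P^+=[0.1683 -0.0364; -0.0364 0.2605]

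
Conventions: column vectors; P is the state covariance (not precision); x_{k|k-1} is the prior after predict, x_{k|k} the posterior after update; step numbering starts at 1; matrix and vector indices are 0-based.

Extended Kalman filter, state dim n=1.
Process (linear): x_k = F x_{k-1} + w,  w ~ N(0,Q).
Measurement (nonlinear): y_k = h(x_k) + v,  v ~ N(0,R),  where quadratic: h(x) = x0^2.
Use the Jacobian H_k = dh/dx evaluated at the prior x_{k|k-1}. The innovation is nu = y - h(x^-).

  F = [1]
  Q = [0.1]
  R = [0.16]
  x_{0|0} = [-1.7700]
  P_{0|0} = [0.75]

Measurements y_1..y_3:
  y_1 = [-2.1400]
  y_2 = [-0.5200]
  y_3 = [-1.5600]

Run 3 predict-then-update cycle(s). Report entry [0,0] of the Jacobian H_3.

step 1: x^-=[-1.7700]  P^-=[0.8500]  H_jac=[-3.5400]  S=[10.8119]  K=[-0.2783]  nu=[-5.2729]  x^+=[-0.3025]  P^+=[0.0126]
step 2: x^-=[-0.3025]  P^-=[0.1126]  H_jac=[-0.6050]  S=[0.2012]  K=[-0.3385]  nu=[-0.6115]  x^+=[-0.0955]  P^+=[0.0895]
step 3: x^-=[-0.0955]  P^-=[0.1895]  H_jac=[-0.1910]  S=[0.1669]  K=[-0.2169]  nu=[-1.5691]  x^+=[0.2448]  P^+=[0.1817]

H_jac[0,0] = -0.1910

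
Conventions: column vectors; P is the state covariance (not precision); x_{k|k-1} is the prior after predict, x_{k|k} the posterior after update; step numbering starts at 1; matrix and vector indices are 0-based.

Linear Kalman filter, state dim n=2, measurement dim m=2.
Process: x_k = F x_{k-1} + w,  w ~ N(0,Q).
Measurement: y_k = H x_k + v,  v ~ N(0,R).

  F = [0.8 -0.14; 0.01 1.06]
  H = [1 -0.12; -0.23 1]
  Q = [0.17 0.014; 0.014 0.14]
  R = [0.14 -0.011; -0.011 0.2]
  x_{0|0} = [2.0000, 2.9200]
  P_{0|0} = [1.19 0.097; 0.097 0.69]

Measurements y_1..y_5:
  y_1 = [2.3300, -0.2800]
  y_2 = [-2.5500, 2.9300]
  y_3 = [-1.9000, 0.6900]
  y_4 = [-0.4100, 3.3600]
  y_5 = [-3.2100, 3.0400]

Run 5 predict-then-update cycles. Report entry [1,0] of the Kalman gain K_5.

K[1,0] = 0.0751

step 1: x^-=[1.1912, 3.1152]  P^-=[0.9234 0.0032; 0.0032 0.9175]  S=[1.0758 -0.3301; -0.3301 1.1648]  K=[0.8793 0.0697; 0.1557 0.8311]  nu=[1.5126, -3.1212]  x^+=[2.3038, 0.7566]  P^+=[0.1263 0.0333; 0.0333 0.1722]
step 2: x^-=[1.7371, 0.8250]  P^-=[0.2468 0.0177; 0.0177 0.3342]  S=[0.3873 -0.0897; -0.0897 0.5391]  K=[0.6395 0.0339; 0.0873 0.6269]  nu=[-4.1881, 2.5045]  x^+=[-0.8561, 2.0296]  P^+=[0.0917 0.0208; 0.0208 0.1292]
step 3: x^-=[-0.9690, 2.1428]  P^-=[0.2265 0.0132; 0.0132 0.2856]  S=[0.3675 -0.0838; -0.0838 0.4915]  K=[0.6181 0.0262; 0.0767 0.5880]  nu=[-0.6738, -1.6756]  x^+=[-1.4295, 1.1058]  P^+=[0.0885 0.0188; 0.0188 0.1211]
step 4: x^-=[-1.2984, 1.1578]  P^-=[0.2248 0.0127; 0.0127 0.2765]  S=[0.3657 -0.0829; -0.0829 0.4825]  K=[0.6161 0.0249; 0.0753 0.5798]  nu=[1.0274, 1.9035]  x^+=[-0.6180, 2.3389]  P^+=[0.0882 0.0185; 0.0185 0.1194]
step 5: x^-=[-0.8219, 2.4731]  P^-=[0.2246 0.0126; 0.0126 0.2745]  S=[0.3656 -0.0826; -0.0826 0.4806]  K=[0.6159 0.0247; 0.0751 0.5781]  nu=[-2.0914, 0.3779]  x^+=[-2.1007, 2.5344]  P^+=[0.0882 0.0184; 0.0184 0.1190]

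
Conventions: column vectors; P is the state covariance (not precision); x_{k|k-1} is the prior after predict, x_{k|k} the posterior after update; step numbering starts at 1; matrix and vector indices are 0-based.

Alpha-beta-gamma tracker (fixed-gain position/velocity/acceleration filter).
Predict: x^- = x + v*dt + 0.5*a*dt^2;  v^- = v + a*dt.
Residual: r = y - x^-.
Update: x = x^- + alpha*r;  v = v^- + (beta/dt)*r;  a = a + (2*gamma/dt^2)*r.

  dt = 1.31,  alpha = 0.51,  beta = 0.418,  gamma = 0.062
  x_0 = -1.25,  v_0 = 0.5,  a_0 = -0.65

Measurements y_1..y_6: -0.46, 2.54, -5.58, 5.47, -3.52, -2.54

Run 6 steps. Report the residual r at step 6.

resid = 0.1208

step 1: x_pred=-1.1527  r=0.6927  x^+=-0.7994  v^+=-0.1305  a^+=-0.5999
step 2: x_pred=-1.4851  r=4.0251  x^+=0.5677  v^+=0.3680  a^+=-0.3091
step 3: x_pred=0.7845  r=-6.3645  x^+=-2.4614  v^+=-2.0678  a^+=-0.7690
step 4: x_pred=-5.8300  r=11.3000  x^+=-0.0670  v^+=0.5305  a^+=0.0475
step 5: x_pred=0.6688  r=-4.1888  x^+=-1.4675  v^+=-0.7438  a^+=-0.2551
step 6: x_pred=-2.6608  r=0.1208  x^+=-2.5992  v^+=-1.0395  a^+=-0.2464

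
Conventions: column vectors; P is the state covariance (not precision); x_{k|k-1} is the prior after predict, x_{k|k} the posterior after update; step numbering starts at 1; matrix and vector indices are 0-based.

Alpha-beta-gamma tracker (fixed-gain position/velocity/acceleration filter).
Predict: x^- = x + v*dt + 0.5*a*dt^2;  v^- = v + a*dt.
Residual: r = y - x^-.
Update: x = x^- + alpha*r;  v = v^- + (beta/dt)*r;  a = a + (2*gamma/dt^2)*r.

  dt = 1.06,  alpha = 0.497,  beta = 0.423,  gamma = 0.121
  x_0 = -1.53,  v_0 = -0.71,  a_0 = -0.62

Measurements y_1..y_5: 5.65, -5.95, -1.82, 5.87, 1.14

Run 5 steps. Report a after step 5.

a_post = 0.9338

step 1: x_pred=-2.6309  r=8.2809  x^+=1.4847  v^+=1.9374  a^+=1.1635
step 2: x_pred=4.1920  r=-10.1420  x^+=-0.8486  v^+=-0.8765  a^+=-1.0208
step 3: x_pred=-2.3512  r=0.5312  x^+=-2.0872  v^+=-1.7466  a^+=-0.9064
step 4: x_pred=-4.4478  r=10.3178  x^+=0.6801  v^+=1.4100  a^+=1.3158
step 5: x_pred=2.9139  r=-1.7739  x^+=2.0323  v^+=2.0968  a^+=0.9338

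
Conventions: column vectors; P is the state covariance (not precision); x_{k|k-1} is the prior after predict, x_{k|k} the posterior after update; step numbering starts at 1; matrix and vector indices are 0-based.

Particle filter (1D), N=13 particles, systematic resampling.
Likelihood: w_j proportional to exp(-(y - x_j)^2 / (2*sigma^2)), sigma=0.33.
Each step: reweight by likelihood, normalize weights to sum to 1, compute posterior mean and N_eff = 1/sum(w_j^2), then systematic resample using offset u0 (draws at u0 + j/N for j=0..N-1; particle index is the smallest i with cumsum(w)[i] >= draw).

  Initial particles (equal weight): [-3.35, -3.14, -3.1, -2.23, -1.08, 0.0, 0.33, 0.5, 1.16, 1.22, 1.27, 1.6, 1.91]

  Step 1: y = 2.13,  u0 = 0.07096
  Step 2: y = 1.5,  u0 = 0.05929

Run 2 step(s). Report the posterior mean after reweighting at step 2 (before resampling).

post_mean = 1.7914

step 1: w=[0.0000, 0.0000, 0.0000, 0.0000, 0.0000, 0.0000, 0.0000, 0.0000, 0.0116, 0.0195, 0.0293, 0.2404, 0.6992]  mean=1.7946  Neff=1.8246  idx=[11, 11, 11, 12, 12, 12, 12, 12, 12, 12, 12, 12, 12]
step 2: w=[0.1276, 0.1276, 0.1276, 0.0617, 0.0617, 0.0617, 0.0617, 0.0617, 0.0617, 0.0617, 0.0617, 0.0617, 0.0617]  mean=1.7914  Neff=11.5040  idx=[0, 1, 1, 2, 2, 3, 5, 6, 7, 8, 10, 11, 12]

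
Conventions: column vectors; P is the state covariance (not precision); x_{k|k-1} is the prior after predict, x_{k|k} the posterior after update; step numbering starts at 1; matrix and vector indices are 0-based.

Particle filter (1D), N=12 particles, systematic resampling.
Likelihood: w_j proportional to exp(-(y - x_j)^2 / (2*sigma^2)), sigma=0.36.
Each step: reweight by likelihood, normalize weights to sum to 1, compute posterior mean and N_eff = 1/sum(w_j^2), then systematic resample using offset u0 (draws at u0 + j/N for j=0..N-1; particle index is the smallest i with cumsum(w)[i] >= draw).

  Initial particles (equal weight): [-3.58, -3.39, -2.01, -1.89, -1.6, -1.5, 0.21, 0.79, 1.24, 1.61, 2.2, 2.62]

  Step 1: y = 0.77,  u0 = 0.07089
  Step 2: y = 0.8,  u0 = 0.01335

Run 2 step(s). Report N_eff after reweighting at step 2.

N_eff = 9.4449

step 1: w=[0.0000, 0.0000, 0.0000, 0.0000, 0.0000, 0.0000, 0.1667, 0.5580, 0.2383, 0.0367, 0.0002, 0.0000]  mean=0.8310  Neff=2.5168  idx=[6, 6, 7, 7, 7, 7, 7, 7, 8, 8, 8, 9]
step 2: w=[0.0325, 0.0325, 0.1246, 0.1246, 0.1246, 0.1246, 0.1246, 0.1246, 0.0591, 0.0591, 0.0591, 0.0099]  mean=0.8401  Neff=9.4449  idx=[0, 2, 2, 3, 4, 4, 5, 6, 6, 7, 8, 9]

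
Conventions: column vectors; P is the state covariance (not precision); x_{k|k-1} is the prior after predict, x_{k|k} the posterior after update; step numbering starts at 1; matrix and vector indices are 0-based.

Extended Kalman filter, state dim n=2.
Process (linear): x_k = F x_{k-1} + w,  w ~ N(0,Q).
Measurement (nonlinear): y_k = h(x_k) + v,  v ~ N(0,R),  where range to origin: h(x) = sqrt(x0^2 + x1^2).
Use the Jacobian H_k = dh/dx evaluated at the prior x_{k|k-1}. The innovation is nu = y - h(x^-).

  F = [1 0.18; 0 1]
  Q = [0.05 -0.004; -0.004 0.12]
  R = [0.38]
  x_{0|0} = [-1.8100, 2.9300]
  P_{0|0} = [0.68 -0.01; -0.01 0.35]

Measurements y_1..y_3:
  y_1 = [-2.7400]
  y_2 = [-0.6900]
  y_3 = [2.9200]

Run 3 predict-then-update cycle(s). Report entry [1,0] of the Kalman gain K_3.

step 1: x^-=[-1.2826, 2.9300]  P^-=[0.7377 0.0490; 0.0490 0.4700]  H_jac=[-0.4010 0.9161]  S=[0.8571]  K=[-0.2928; 0.4794]  nu=[-5.9384]  x^+=[0.4562, 0.0829]  P^+=[0.6643 0.1693; 0.1693 0.2730]
step 2: x^-=[0.4711, 0.0829]  P^-=[0.7841 0.2145; 0.2145 0.3930]  H_jac=[0.9849 0.1733]  S=[1.2255]  K=[0.6604; 0.2279]  nu=[-1.1684]  x^+=[-0.3005, -0.1834]  P^+=[0.2495 0.0300; 0.0300 0.3293]
step 3: x^-=[-0.3335, -0.1834]  P^-=[0.3210 0.0853; 0.0853 0.4493]  H_jac=[-0.8762 -0.4819]  S=[0.8028]  K=[-0.4016; -0.3628]  nu=[2.5394]  x^+=[-1.3532, -1.1046]  P^+=[0.1916 -0.0317; -0.0317 0.3437]

K[1,0] = -0.3628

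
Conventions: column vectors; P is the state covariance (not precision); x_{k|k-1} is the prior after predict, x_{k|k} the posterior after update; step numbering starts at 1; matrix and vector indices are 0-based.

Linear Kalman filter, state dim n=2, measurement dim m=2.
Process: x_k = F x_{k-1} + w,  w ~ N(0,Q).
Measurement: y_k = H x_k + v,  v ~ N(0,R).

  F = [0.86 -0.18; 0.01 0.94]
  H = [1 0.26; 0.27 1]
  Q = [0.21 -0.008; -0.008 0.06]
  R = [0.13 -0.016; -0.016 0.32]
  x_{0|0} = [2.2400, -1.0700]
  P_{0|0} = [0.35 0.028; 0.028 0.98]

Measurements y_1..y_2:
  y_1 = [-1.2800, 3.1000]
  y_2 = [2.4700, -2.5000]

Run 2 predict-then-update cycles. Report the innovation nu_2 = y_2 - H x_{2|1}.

innov = [3.1048, -4.0303]

step 1: x^-=[2.1190, -0.9834]  P^-=[0.4919 -0.1482; -0.1482 0.9265]  S=[0.6075 0.1991; 0.1991 1.2023]  K=[0.7936 -0.1442; -0.0942 0.7529]  nu=[-3.1433, 3.5113]  x^+=[-0.8819, 1.9563]  P^+=[0.1299 -0.0939; -0.0939 0.2678]
step 2: x^-=[-1.1106, 1.8301]  P^-=[0.3438 -0.1279; -0.1279 0.2949]  S=[0.4272 0.0166; 0.0166 0.5708]  K=[0.7301 -0.0827; -0.1379 0.4600]  nu=[3.1048, -4.0303]  x^+=[1.4896, -0.4520]  P^+=[0.1142 -0.0690; -0.0690 0.1680]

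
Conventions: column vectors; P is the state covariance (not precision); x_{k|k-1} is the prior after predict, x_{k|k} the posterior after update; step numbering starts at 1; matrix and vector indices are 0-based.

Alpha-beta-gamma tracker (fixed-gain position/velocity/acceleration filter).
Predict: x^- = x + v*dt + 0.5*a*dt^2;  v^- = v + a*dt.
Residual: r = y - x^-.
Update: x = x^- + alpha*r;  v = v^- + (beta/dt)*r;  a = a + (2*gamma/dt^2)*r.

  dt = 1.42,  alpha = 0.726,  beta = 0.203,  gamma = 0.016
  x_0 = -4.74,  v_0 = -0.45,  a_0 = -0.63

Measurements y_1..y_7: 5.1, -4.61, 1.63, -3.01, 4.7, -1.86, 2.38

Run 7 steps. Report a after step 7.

step 1: x_pred=-6.0142  r=11.1142  x^+=2.0547  v^+=0.2443  a^+=-0.4536
step 2: x_pred=1.9442  r=-6.5542  x^+=-2.8141  v^+=-1.3369  a^+=-0.5576
step 3: x_pred=-5.2747  r=6.9047  x^+=-0.2619  v^+=-1.1416  a^+=-0.4481
step 4: x_pred=-2.3347  r=-0.6753  x^+=-2.8250  v^+=-1.8744  a^+=-0.4588
step 5: x_pred=-5.9492  r=10.6492  x^+=1.7821  v^+=-1.0035  a^+=-0.2898
step 6: x_pred=0.0650  r=-1.9250  x^+=-1.3325  v^+=-1.6902  a^+=-0.3203
step 7: x_pred=-4.0555  r=6.4355  x^+=0.6167  v^+=-1.2250  a^+=-0.2182

a_post = -0.2182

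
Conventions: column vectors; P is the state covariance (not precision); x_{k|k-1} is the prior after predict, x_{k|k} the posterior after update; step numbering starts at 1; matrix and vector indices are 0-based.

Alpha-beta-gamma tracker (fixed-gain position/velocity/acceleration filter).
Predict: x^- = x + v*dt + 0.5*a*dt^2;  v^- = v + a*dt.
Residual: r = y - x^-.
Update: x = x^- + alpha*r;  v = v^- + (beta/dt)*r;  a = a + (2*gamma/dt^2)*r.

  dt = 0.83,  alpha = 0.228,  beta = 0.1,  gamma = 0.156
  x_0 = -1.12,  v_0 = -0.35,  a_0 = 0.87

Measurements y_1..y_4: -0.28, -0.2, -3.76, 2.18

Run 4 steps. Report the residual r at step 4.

step 1: x_pred=-1.1108  r=0.8308  x^+=-0.9214  v^+=0.4722  a^+=1.2463
step 2: x_pred=-0.1002  r=-0.0998  x^+=-0.1229  v^+=1.4946  a^+=1.2011
step 3: x_pred=1.5313  r=-5.2913  x^+=0.3249  v^+=1.8540  a^+=-1.1953
step 4: x_pred=1.4519  r=0.7281  x^+=1.6179  v^+=0.9496  a^+=-0.8656

resid = 0.7281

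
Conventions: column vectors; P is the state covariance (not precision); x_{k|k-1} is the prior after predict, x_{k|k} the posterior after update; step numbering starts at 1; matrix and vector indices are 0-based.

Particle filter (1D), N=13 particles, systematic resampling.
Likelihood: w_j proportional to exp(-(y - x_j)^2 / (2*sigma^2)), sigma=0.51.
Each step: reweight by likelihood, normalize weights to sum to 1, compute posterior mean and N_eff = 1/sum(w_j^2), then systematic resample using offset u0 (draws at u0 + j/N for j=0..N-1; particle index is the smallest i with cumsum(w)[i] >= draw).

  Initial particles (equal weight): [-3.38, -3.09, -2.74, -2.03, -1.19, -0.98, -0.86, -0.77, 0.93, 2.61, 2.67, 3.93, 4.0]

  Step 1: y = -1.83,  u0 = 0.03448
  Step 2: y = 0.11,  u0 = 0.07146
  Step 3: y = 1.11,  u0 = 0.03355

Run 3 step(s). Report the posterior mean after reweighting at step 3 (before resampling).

post_mean = -0.8096

step 1: w=[0.0045, 0.0218, 0.0938, 0.4267, 0.2097, 0.1149, 0.0755, 0.0531, 0.0000, 0.0000, 0.0000, 0.0000, 0.0000]  mean=-1.6738  Neff=3.8906  idx=[2, 2, 3, 3, 3, 3, 3, 4, 4, 4, 5, 6, 7]
step 2: w=[0.0000, 0.0000, 0.0002, 0.0002, 0.0002, 0.0002, 0.0002, 0.0638, 0.0638, 0.0638, 0.1674, 0.2692, 0.3708]  mean=-0.9113  Neff=3.9969  idx=[8, 9, 10, 10, 11, 11, 11, 11, 12, 12, 12, 12, 12]
step 3: w=[0.0045, 0.0045, 0.0268, 0.0268, 0.0683, 0.0683, 0.0683, 0.0683, 0.1329, 0.1329, 0.1329, 0.1329, 0.1329]  mean=-0.8096  Neff=9.2264  idx=[2, 4, 5, 6, 8, 8, 9, 9, 10, 10, 11, 12, 12]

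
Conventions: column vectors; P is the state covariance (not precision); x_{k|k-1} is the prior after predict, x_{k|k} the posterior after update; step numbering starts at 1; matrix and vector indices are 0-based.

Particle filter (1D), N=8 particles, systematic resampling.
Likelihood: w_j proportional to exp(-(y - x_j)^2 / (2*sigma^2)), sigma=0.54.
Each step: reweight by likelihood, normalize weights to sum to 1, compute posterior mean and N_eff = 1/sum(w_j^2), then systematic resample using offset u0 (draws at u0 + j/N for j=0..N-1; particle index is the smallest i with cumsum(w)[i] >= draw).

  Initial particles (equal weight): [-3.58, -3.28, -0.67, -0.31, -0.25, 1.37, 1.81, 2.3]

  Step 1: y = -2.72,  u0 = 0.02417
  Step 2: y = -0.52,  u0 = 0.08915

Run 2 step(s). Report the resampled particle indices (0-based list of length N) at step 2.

resampled_idx = [3, 3, 4, 5, 5, 6, 7, 7]

step 1: w=[0.3248, 0.6743, 0.0009, 0.0001, 0.0000, 0.0000, 0.0000, 0.0000]  mean=-3.3749  Neff=1.7853  idx=[0, 0, 0, 1, 1, 1, 1, 1]
step 2: w=[0.0097, 0.0097, 0.0097, 0.1942, 0.1942, 0.1942, 0.1942, 0.1942]  mean=-3.2888  Neff=5.2971  idx=[3, 3, 4, 5, 5, 6, 7, 7]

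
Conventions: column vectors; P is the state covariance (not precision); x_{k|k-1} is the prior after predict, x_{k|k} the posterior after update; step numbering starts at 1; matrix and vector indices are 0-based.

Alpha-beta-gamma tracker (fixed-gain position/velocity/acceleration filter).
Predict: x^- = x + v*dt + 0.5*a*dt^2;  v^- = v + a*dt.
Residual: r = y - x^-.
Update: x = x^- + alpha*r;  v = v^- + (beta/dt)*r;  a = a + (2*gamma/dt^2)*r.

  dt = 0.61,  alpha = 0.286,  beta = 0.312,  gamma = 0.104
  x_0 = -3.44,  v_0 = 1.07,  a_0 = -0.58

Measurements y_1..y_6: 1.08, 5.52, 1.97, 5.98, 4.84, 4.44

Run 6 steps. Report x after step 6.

step 1: x_pred=-2.8952  r=3.9752  x^+=-1.7583  v^+=2.7494  a^+=1.6421
step 2: x_pred=0.2244  r=5.2956  x^+=1.7389  v^+=6.4597  a^+=4.6023
step 3: x_pred=6.5356  r=-4.5656  x^+=5.2298  v^+=6.9319  a^+=2.0502
step 4: x_pred=9.8397  r=-3.8597  x^+=8.7359  v^+=6.2084  a^+=-0.1074
step 5: x_pred=12.5030  r=-7.6630  x^+=10.3114  v^+=2.2235  a^+=-4.3909
step 6: x_pred=10.8508  r=-6.4108  x^+=9.0173  v^+=-3.7339  a^+=-7.9744

x_post = 9.0173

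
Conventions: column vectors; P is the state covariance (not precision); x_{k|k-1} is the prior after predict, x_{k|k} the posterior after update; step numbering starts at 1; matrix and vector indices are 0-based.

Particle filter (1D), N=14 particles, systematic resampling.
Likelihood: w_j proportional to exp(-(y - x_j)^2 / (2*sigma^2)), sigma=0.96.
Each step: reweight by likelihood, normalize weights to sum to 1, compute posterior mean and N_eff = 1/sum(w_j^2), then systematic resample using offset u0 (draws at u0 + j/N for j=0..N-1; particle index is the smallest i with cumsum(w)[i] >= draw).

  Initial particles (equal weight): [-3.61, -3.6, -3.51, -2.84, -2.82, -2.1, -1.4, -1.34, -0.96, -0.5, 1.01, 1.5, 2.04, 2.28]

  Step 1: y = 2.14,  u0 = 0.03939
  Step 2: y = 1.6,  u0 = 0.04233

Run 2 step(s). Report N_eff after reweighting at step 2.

step 1: w=[0.0000, 0.0000, 0.0000, 0.0000, 0.0000, 0.0000, 0.0003, 0.0004, 0.0016, 0.0069, 0.1509, 0.2415, 0.3000, 0.2984]  mean=1.8008  Neff=3.8440  idx=[10, 10, 11, 11, 11, 11, 12, 12, 12, 12, 13, 13, 13, 13]
step 2: w=[0.0670, 0.0670, 0.0805, 0.0805, 0.0805, 0.0805, 0.0729, 0.0729, 0.0729, 0.0729, 0.0630, 0.0630, 0.0630, 0.0630]  mean=1.7884  Neff=13.8713  idx=[0, 1, 2, 3, 4, 5, 6, 7, 8, 9, 10, 11, 12, 13]

N_eff = 13.8713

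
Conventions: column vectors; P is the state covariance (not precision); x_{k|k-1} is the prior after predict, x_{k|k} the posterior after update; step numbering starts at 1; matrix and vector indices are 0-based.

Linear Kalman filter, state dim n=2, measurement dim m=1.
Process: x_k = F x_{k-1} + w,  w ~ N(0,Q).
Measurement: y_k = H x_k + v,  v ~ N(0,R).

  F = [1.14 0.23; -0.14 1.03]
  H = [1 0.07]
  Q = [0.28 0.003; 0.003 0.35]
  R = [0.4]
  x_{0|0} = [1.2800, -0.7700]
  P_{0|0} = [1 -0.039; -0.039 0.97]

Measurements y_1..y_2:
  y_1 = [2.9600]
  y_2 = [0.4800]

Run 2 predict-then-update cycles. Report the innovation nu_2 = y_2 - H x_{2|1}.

step 1: x^-=[1.2821, -0.9723]  P^-=[1.6105 0.0287; 0.0287 1.4099]  S=[2.0214]  K=[0.7977; 0.0630]  nu=[1.7460]  x^+=[2.6749, -0.8623]  P^+=[0.3242 -0.0729; -0.0729 1.4019]
step 2: x^-=[2.8510, -1.2627]  P^-=[0.7372 0.2001; 0.2001 1.8647]  S=[1.1744]  K=[0.6397; 0.2815]  nu=[-2.2826]  x^+=[1.3908, -1.9053]  P^+=[0.2567 -0.0114; -0.0114 1.7716]

innov = [-2.2826]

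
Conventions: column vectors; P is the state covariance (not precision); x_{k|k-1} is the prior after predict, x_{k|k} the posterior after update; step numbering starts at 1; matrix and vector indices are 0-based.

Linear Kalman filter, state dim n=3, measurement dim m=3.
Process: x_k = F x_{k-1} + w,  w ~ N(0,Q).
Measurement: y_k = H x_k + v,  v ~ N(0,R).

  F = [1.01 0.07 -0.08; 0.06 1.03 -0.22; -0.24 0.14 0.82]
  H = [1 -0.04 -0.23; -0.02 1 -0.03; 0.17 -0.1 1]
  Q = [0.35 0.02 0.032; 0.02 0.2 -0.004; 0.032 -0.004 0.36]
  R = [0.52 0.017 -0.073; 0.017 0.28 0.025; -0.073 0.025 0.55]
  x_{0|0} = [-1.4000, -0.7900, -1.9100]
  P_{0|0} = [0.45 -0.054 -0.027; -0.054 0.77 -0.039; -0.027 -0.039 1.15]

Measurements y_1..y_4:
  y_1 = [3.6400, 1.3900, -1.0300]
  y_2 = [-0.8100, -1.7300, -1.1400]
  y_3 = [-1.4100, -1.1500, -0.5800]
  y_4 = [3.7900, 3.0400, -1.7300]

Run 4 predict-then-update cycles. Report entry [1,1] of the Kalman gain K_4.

step 1: x^-=[-1.3165, -0.4775, -1.3408]  P^-=[0.8173 0.0766 -0.1764; 0.0766 1.0859 -0.1285; -0.1764 -0.1285 1.1796]  S=[1.4741 0.0759 -0.3765; 0.0759 1.3717 -0.2330; -0.3765 -0.2330 1.7272]  K=[0.6064 0.0330 0.1105; -0.0043 0.7895 -0.0241; -0.1359 -0.0001 0.6434]  nu=[4.6290, 1.8009, 0.4869]  x^+=[1.6039, 0.9127, -1.6567]  P^+=[0.3018 0.0274 -0.0312; 0.0274 0.2216 0.0243; -0.0312 0.0243 0.3715]
step 2: x^-=[1.8164, 1.4008, -1.6157]  P^-=[0.6699 0.0941 -0.0853; 0.0941 0.4474 -0.0334; -0.0853 -0.0334 0.6475]  S=[1.2560 0.0942 -0.1977; 0.0942 0.7264 -0.0566; -0.1977 -0.0566 1.1959]  K=[0.5597 0.0508 0.1110; 0.0178 0.6108 -0.0201; -0.1032 -0.0169 0.5143]  nu=[-2.9420, -3.1430, 0.3070]  x^+=[0.0444, -0.5777, -1.1011]  P^+=[0.2798 0.0314 -0.0230; 0.0314 0.1719 0.0148; -0.0230 0.0148 0.2954]
step 3: x^-=[0.0925, -0.3501, -0.9944]  P^-=[0.6461 0.0911 -0.0684; 0.0911 0.3955 -0.0343; -0.0684 -0.0343 0.5884]  S=[1.2214 0.0931 -0.1718; 0.0931 0.6746 -0.0515; -0.1718 -0.0515 1.1416]  K=[0.5509 0.0516 0.1136; 0.0208 0.5805 -0.0219; -0.0945 -0.0244 0.4930]  nu=[-1.7452, -0.8278, 0.3637]  x^+=[-0.8704, -0.8750, -0.6301]  P^+=[0.2757 0.0316 -0.0202; 0.0316 0.1633 0.0119; -0.0202 0.0119 0.2820]
step 4: x^-=[-0.8899, -0.8148, -0.4303]  P^-=[0.6414 0.0898 -0.0643; 0.0898 0.3870 -0.0352; -0.0643 -0.0352 0.5773]  S=[1.2143 0.0923 -0.1660; 0.0923 0.6662 -0.0514; -0.1660 -0.0514 1.1318]  K=[0.5492 0.0513 0.1144; 0.0211 0.5751 -0.0226; -0.0923 -0.0264 0.4888]  nu=[4.5484, 3.8241, -1.2299]  x^+=[1.6632, 1.5081, -1.5522]  P^+=[0.2749 0.0315 -0.0195; 0.0315 0.1618 0.0113; -0.0195 0.0113 0.2793]

K[1,1] = 0.5751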